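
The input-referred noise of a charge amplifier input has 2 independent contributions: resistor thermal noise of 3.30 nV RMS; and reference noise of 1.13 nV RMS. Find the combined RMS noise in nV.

3.49 nV

Uncorrelated sources add in power (mean-square): V_tot = √(ΣV_i²)
V_tot = √[(3.30×10⁻⁹)² + (1.13×10⁻⁹)²] = 3.49×10⁻⁹ V = 3.49 nV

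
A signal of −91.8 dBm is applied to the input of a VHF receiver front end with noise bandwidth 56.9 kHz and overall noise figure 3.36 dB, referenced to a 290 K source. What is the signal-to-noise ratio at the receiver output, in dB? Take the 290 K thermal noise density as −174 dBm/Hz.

Noise floor: N = −174 + 10 log₁₀(B) + NF
10 log₁₀(5.69×10⁴) = 47.55 dB
N = −174 + 47.55 + 3.36 = −123.09 dBm
SNR = P_sig − N = −91.8 − (−123.09) = 31.29 dB → 31.3 dB

31.3 dB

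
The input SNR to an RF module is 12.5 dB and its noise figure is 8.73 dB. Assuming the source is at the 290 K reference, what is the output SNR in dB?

By definition F = SNR_in/SNR_out, so in dB: SNR_out = SNR_in − NF
SNR_out = 12.5 − 8.73 = 3.77 dB

3.77 dB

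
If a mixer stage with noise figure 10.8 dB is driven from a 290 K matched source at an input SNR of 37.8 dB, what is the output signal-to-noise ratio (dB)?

By definition F = SNR_in/SNR_out, so in dB: SNR_out = SNR_in − NF
SNR_out = 37.8 − 10.8 = 27.0 dB

27.0 dB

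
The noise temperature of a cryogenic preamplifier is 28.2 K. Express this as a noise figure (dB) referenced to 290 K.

F = 1 + T_e/T₀ = 1 + 28.2/290 = 1.09724
NF = 10 log₁₀(1.09724) = 0.403 dB

0.403 dB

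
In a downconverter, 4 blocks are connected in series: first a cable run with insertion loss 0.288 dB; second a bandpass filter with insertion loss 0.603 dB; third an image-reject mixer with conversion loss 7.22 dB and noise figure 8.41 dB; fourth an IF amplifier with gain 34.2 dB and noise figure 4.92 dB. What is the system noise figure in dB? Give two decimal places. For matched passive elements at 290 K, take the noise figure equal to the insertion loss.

Convert to linear (a loss of L dB is a gain of −L dB): F_i = 10^(NF_i/10), G_i = 10^(G_i,dB/10)
  Stage 1: F_1 = 10^(0.288/10) = 1.069, G_1 = 10^(−0.288/10) = 0.9358
  Stage 2: F_2 = 10^(0.603/10) = 1.149, G_2 = 10^(−0.603/10) = 0.8704
  Stage 3: F_3 = 10^(8.41/10) = 6.934, G_3 = 10^(−7.22/10) = 0.1897
  Stage 4: F_4 = 10^(4.92/10) = 3.105, G_4 = 10^(34.2/10) = 2630
Friis cascade:
  F = 1.069 + (1.149 − 1)/0.9358 + (6.934 − 1)/0.8145 + (3.105 − 1)/0.1545 = 22.14
NF = 10 log₁₀(22.14) = 13.45 dB

13.45 dB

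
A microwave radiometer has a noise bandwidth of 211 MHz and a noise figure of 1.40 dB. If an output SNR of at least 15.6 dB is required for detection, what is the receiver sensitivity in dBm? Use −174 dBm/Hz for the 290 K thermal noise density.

Sensitivity = −174 + 10 log₁₀(B) + NF + SNR_min
= −174 + 83.24 + 1.40 + 15.6
= −73.76 dBm → −73.8 dBm

−73.8 dBm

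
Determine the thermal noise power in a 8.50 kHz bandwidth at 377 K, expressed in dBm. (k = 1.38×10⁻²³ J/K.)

−133.5 dBm

P_n = kTB = 1.38×10⁻²³ × 377 × 8.50×10³ = 4.42×10⁻¹⁷ W
In dBm: 10 log₁₀(4.42×10⁻¹⁷ / 10⁻³) = −133.5 dBm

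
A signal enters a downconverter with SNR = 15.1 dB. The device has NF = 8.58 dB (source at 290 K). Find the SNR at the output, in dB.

By definition F = SNR_in/SNR_out, so in dB: SNR_out = SNR_in − NF
SNR_out = 15.1 − 8.58 = 6.52 dB

6.52 dB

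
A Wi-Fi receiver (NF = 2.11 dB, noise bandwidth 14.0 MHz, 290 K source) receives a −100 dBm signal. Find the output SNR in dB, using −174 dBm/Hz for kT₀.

Noise floor: N = −174 + 10 log₁₀(B) + NF
10 log₁₀(1.40×10⁷) = 71.46 dB
N = −174 + 71.46 + 2.11 = −100.43 dBm
SNR = P_sig − N = −100 − (−100.43) = 0.43 dB → 0.4 dB

0.4 dB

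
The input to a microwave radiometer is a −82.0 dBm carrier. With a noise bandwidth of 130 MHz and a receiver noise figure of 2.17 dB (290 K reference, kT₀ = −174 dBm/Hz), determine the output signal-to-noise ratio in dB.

8.7 dB

Noise floor: N = −174 + 10 log₁₀(B) + NF
10 log₁₀(1.30×10⁸) = 81.14 dB
N = −174 + 81.14 + 2.17 = −90.69 dBm
SNR = P_sig − N = −82.0 − (−90.69) = 8.69 dB → 8.7 dB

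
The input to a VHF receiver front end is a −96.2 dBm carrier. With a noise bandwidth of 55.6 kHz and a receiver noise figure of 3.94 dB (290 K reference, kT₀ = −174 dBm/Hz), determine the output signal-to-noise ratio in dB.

Noise floor: N = −174 + 10 log₁₀(B) + NF
10 log₁₀(5.56×10⁴) = 47.45 dB
N = −174 + 47.45 + 3.94 = −122.61 dBm
SNR = P_sig − N = −96.2 − (−122.61) = 26.41 dB → 26.4 dB

26.4 dB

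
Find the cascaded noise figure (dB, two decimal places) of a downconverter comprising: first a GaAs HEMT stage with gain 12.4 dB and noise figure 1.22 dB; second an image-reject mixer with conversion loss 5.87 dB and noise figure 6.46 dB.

Convert to linear (a loss of L dB is a gain of −L dB): F_i = 10^(NF_i/10), G_i = 10^(G_i,dB/10)
  Stage 1: F_1 = 10^(1.22/10) = 1.324, G_1 = 10^(12.4/10) = 17.38
  Stage 2: F_2 = 10^(6.46/10) = 4.426, G_2 = 10^(−5.87/10) = 0.2588
Friis cascade:
  F = 1.324 + (4.426 − 1)/17.38 = 1.521
NF = 10 log₁₀(1.521) = 1.82 dB

1.82 dB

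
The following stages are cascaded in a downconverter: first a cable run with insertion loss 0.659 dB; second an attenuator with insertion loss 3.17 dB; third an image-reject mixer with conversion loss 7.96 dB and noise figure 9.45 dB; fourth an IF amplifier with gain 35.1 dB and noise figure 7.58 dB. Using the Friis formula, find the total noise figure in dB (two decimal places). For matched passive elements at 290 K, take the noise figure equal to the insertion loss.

19.67 dB

Convert to linear (a loss of L dB is a gain of −L dB): F_i = 10^(NF_i/10), G_i = 10^(G_i,dB/10)
  Stage 1: F_1 = 10^(0.659/10) = 1.164, G_1 = 10^(−0.659/10) = 0.8592
  Stage 2: F_2 = 10^(3.17/10) = 2.075, G_2 = 10^(−3.17/10) = 0.4819
  Stage 3: F_3 = 10^(9.45/10) = 8.810, G_3 = 10^(−7.96/10) = 0.1600
  Stage 4: F_4 = 10^(7.58/10) = 5.728, G_4 = 10^(35.1/10) = 3236
Friis cascade:
  F = 1.164 + (2.075 − 1)/0.8592 + (8.810 − 1)/0.4141 + (5.728 − 1)/0.06624 = 92.66
NF = 10 log₁₀(92.66) = 19.67 dB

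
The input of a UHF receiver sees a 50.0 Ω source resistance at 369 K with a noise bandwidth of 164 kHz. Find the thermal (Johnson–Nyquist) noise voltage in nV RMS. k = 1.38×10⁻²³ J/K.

V_n = √(4kTRB)
4kTRB = 4 × 1.38×10⁻²³ × 369 × 5.00×10¹ × 1.64×10⁵ = 1.67×10⁻¹³ V²
V_n = √(1.67×10⁻¹³) = 4.09×10⁻⁷ V = 409 nV

409 nV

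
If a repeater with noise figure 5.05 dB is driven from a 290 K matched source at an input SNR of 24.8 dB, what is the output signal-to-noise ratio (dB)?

By definition F = SNR_in/SNR_out, so in dB: SNR_out = SNR_in − NF
SNR_out = 24.8 − 5.05 = 19.75 dB

19.75 dB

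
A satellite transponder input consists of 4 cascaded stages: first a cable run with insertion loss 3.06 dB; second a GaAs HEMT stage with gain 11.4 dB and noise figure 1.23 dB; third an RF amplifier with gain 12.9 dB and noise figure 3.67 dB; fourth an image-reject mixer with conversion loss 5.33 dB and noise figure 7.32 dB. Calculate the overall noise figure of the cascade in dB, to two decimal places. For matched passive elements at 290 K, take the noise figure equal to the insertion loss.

4.64 dB

Convert to linear (a loss of L dB is a gain of −L dB): F_i = 10^(NF_i/10), G_i = 10^(G_i,dB/10)
  Stage 1: F_1 = 10^(3.06/10) = 2.023, G_1 = 10^(−3.06/10) = 0.4943
  Stage 2: F_2 = 10^(1.23/10) = 1.327, G_2 = 10^(11.4/10) = 13.80
  Stage 3: F_3 = 10^(3.67/10) = 2.328, G_3 = 10^(12.9/10) = 19.50
  Stage 4: F_4 = 10^(7.32/10) = 5.395, G_4 = 10^(−5.33/10) = 0.2931
Friis cascade:
  F = 2.023 + (1.327 − 1)/0.4943 + (2.328 − 1)/6.823 + (5.395 − 1)/133.0 = 2.913
NF = 10 log₁₀(2.913) = 4.64 dB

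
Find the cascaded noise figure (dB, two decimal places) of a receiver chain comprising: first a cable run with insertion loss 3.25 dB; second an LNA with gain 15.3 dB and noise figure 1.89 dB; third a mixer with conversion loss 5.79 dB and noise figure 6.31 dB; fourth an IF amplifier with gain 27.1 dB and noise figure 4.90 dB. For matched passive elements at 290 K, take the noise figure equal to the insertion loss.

5.98 dB

Convert to linear (a loss of L dB is a gain of −L dB): F_i = 10^(NF_i/10), G_i = 10^(G_i,dB/10)
  Stage 1: F_1 = 10^(3.25/10) = 2.113, G_1 = 10^(−3.25/10) = 0.4732
  Stage 2: F_2 = 10^(1.89/10) = 1.545, G_2 = 10^(15.3/10) = 33.88
  Stage 3: F_3 = 10^(6.31/10) = 4.276, G_3 = 10^(−5.79/10) = 0.2636
  Stage 4: F_4 = 10^(4.90/10) = 3.090, G_4 = 10^(27.1/10) = 512.9
Friis cascade:
  F = 2.113 + (1.545 − 1)/0.4732 + (4.276 − 1)/16.03 + (3.090 − 1)/4.227 = 3.965
NF = 10 log₁₀(3.965) = 5.98 dB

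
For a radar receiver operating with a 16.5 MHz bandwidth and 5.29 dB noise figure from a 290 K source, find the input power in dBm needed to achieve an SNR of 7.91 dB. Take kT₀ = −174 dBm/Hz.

−88.6 dBm

Sensitivity = −174 + 10 log₁₀(B) + NF + SNR_min
= −174 + 72.17 + 5.29 + 7.91
= −88.63 dBm → −88.6 dBm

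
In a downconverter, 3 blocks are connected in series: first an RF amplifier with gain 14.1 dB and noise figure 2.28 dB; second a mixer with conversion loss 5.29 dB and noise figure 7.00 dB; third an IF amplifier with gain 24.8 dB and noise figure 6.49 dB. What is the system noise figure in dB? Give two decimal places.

Convert to linear (a loss of L dB is a gain of −L dB): F_i = 10^(NF_i/10), G_i = 10^(G_i,dB/10)
  Stage 1: F_1 = 10^(2.28/10) = 1.690, G_1 = 10^(14.1/10) = 25.70
  Stage 2: F_2 = 10^(7.00/10) = 5.012, G_2 = 10^(−5.29/10) = 0.2958
  Stage 3: F_3 = 10^(6.49/10) = 4.457, G_3 = 10^(24.8/10) = 302.0
Friis cascade:
  F = 1.690 + (5.012 − 1)/25.70 + (4.457 − 1)/7.603 = 2.301
NF = 10 log₁₀(2.301) = 3.62 dB

3.62 dB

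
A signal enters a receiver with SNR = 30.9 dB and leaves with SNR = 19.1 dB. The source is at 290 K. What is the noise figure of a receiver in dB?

NF (dB) = SNR_in(dB) − SNR_out(dB) when the source is at T₀
NF = 30.9 − 19.1 = 11.8 dB

11.8 dB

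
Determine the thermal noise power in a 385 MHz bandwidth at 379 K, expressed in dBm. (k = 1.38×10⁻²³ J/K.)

−87.0 dBm

P_n = kTB = 1.38×10⁻²³ × 379 × 3.85×10⁸ = 2.01×10⁻¹² W
In dBm: 10 log₁₀(2.01×10⁻¹² / 10⁻³) = −87.0 dBm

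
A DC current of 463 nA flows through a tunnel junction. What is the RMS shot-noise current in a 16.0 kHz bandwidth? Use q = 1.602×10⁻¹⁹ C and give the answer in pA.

48.7 pA

I_n = √(2qI·B)
2qI·B = 2 × 1.602×10⁻¹⁹ × 4.63×10⁻⁷ × 1.60×10⁴ = 2.37×10⁻²¹ A²
I_n = √(2.37×10⁻²¹) = 4.87×10⁻¹¹ A = 48.7 pA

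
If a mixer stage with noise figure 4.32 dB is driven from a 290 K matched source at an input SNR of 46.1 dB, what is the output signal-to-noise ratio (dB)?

By definition F = SNR_in/SNR_out, so in dB: SNR_out = SNR_in − NF
SNR_out = 46.1 − 4.32 = 41.78 dB

41.78 dB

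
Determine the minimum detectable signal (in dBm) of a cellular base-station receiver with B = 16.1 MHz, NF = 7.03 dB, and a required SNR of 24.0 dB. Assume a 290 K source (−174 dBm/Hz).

Sensitivity = −174 + 10 log₁₀(B) + NF + SNR_min
= −174 + 72.07 + 7.03 + 24.0
= −70.90 dBm → −70.9 dBm

−70.9 dBm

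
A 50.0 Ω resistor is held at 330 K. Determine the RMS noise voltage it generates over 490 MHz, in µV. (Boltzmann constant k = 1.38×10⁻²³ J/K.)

V_n = √(4kTRB)
4kTRB = 4 × 1.38×10⁻²³ × 330 × 5.00×10¹ × 4.90×10⁸ = 4.46×10⁻¹⁰ V²
V_n = √(4.46×10⁻¹⁰) = 2.11×10⁻⁵ V = 21.1 µV

21.1 µV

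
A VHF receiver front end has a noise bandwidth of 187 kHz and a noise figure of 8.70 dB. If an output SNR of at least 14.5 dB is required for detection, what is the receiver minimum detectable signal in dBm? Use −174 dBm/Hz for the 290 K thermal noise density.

Sensitivity = −174 + 10 log₁₀(B) + NF + SNR_min
= −174 + 52.72 + 8.70 + 14.5
= −98.08 dBm → −98.1 dBm

−98.1 dBm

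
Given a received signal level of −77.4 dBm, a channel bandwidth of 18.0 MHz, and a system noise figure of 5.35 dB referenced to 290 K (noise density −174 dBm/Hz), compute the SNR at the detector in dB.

Noise floor: N = −174 + 10 log₁₀(B) + NF
10 log₁₀(1.80×10⁷) = 72.55 dB
N = −174 + 72.55 + 5.35 = −96.10 dBm
SNR = P_sig − N = −77.4 − (−96.10) = 18.70 dB → 18.7 dB

18.7 dB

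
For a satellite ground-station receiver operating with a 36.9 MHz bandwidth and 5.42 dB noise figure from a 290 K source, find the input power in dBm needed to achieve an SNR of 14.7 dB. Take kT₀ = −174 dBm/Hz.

Sensitivity = −174 + 10 log₁₀(B) + NF + SNR_min
= −174 + 75.67 + 5.42 + 14.7
= −78.21 dBm → −78.2 dBm

−78.2 dBm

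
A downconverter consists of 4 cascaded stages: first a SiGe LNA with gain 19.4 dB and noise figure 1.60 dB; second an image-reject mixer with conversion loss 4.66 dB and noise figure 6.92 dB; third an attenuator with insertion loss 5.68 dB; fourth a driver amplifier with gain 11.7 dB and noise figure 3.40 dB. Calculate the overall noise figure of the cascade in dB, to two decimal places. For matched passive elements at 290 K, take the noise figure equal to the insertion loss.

Convert to linear (a loss of L dB is a gain of −L dB): F_i = 10^(NF_i/10), G_i = 10^(G_i,dB/10)
  Stage 1: F_1 = 10^(1.60/10) = 1.445, G_1 = 10^(19.4/10) = 87.10
  Stage 2: F_2 = 10^(6.92/10) = 4.920, G_2 = 10^(−4.66/10) = 0.3420
  Stage 3: F_3 = 10^(5.68/10) = 3.698, G_3 = 10^(−5.68/10) = 0.2704
  Stage 4: F_4 = 10^(3.40/10) = 2.188, G_4 = 10^(11.7/10) = 14.79
Friis cascade:
  F = 1.445 + (4.920 − 1)/87.10 + (3.698 − 1)/29.79 + (2.188 − 1)/8.054 = 1.729
NF = 10 log₁₀(1.729) = 2.38 dB

2.38 dB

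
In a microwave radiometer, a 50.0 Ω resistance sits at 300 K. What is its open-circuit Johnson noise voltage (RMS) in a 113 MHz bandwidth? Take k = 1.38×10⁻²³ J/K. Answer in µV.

V_n = √(4kTRB)
4kTRB = 4 × 1.38×10⁻²³ × 300 × 5.00×10¹ × 1.13×10⁸ = 9.36×10⁻¹¹ V²
V_n = √(9.36×10⁻¹¹) = 9.67×10⁻⁶ V = 9.67 µV

9.67 µV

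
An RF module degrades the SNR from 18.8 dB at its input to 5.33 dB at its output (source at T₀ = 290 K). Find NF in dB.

NF (dB) = SNR_in(dB) − SNR_out(dB) when the source is at T₀
NF = 18.8 − 5.33 = 13.47 dB

13.47 dB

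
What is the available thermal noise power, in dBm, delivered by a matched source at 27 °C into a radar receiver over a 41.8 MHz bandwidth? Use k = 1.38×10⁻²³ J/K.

T = 27 °C + 273.15 = 300.15 K
P_n = kTB = 1.38×10⁻²³ × 300.15 × 4.18×10⁷ = 1.73×10⁻¹³ W
In dBm: 10 log₁₀(1.73×10⁻¹³ / 10⁻³) = −97.6 dBm

−97.6 dBm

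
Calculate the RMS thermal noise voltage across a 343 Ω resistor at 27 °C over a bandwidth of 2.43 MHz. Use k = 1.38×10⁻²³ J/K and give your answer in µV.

3.72 µV

T = 27 °C + 273.15 = 300.15 K
V_n = √(4kTRB)
4kTRB = 4 × 1.38×10⁻²³ × 300.15 × 3.43×10² × 2.43×10⁶ = 1.38×10⁻¹¹ V²
V_n = √(1.38×10⁻¹¹) = 3.72×10⁻⁶ V = 3.72 µV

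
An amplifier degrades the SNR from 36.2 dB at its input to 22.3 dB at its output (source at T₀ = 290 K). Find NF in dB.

13.9 dB

NF (dB) = SNR_in(dB) − SNR_out(dB) when the source is at T₀
NF = 36.2 − 22.3 = 13.9 dB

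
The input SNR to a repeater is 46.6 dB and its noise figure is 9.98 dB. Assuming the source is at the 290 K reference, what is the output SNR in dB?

36.62 dB

By definition F = SNR_in/SNR_out, so in dB: SNR_out = SNR_in − NF
SNR_out = 46.6 − 9.98 = 36.62 dB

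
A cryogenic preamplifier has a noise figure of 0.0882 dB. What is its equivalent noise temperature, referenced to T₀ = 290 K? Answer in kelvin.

F = 10^(0.0882/10) = 1.02052
T_e = (F − 1)·T₀ = (1.02052 − 1) × 290 = 5.95 K

5.95 K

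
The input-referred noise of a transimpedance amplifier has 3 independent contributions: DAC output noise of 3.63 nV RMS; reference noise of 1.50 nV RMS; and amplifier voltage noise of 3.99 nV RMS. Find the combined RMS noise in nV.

5.60 nV

Uncorrelated sources add in power (mean-square): V_tot = √(ΣV_i²)
V_tot = √[(3.63×10⁻⁹)² + (1.50×10⁻⁹)² + (3.99×10⁻⁹)²] = 5.60×10⁻⁹ V = 5.60 nV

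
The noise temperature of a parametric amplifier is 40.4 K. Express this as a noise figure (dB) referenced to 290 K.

F = 1 + T_e/T₀ = 1 + 40.4/290 = 1.13931
NF = 10 log₁₀(1.13931) = 0.566 dB

0.566 dB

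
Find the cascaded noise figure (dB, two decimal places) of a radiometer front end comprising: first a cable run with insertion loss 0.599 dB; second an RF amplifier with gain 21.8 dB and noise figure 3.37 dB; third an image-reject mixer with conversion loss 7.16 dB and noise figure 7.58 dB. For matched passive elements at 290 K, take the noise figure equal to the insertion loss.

4.03 dB

Convert to linear (a loss of L dB is a gain of −L dB): F_i = 10^(NF_i/10), G_i = 10^(G_i,dB/10)
  Stage 1: F_1 = 10^(0.599/10) = 1.148, G_1 = 10^(−0.599/10) = 0.8712
  Stage 2: F_2 = 10^(3.37/10) = 2.173, G_2 = 10^(21.8/10) = 151.4
  Stage 3: F_3 = 10^(7.58/10) = 5.728, G_3 = 10^(−7.16/10) = 0.1923
Friis cascade:
  F = 1.148 + (2.173 − 1)/0.8712 + (5.728 − 1)/131.9 = 2.530
NF = 10 log₁₀(2.530) = 4.03 dB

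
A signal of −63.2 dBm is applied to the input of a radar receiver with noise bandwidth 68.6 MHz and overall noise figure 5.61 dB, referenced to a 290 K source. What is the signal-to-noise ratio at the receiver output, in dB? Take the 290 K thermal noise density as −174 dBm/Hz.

26.8 dB

Noise floor: N = −174 + 10 log₁₀(B) + NF
10 log₁₀(6.86×10⁷) = 78.36 dB
N = −174 + 78.36 + 5.61 = −90.03 dBm
SNR = P_sig − N = −63.2 − (−90.03) = 26.83 dB → 26.8 dB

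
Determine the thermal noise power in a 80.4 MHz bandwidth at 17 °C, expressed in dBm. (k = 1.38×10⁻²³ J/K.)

−94.9 dBm

T = 17 °C + 273.15 = 290.15 K
P_n = kTB = 1.38×10⁻²³ × 290.15 × 8.04×10⁷ = 3.22×10⁻¹³ W
In dBm: 10 log₁₀(3.22×10⁻¹³ / 10⁻³) = −94.9 dBm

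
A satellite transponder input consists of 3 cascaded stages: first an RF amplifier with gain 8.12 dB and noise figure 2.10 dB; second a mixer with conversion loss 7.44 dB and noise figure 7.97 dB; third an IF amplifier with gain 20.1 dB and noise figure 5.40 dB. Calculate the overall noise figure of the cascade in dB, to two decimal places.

Convert to linear (a loss of L dB is a gain of −L dB): F_i = 10^(NF_i/10), G_i = 10^(G_i,dB/10)
  Stage 1: F_1 = 10^(2.10/10) = 1.622, G_1 = 10^(8.12/10) = 6.486
  Stage 2: F_2 = 10^(7.97/10) = 6.266, G_2 = 10^(−7.44/10) = 0.1803
  Stage 3: F_3 = 10^(5.40/10) = 3.467, G_3 = 10^(20.1/10) = 102.3
Friis cascade:
  F = 1.622 + (6.266 − 1)/6.486 + (3.467 − 1)/1.169 = 4.543
NF = 10 log₁₀(4.543) = 6.57 dB

6.57 dB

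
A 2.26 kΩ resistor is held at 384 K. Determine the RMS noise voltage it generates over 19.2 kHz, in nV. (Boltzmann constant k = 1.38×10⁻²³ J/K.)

V_n = √(4kTRB)
4kTRB = 4 × 1.38×10⁻²³ × 384 × 2.26×10³ × 1.92×10⁴ = 9.20×10⁻¹³ V²
V_n = √(9.20×10⁻¹³) = 9.59×10⁻⁷ V = 959 nV

959 nV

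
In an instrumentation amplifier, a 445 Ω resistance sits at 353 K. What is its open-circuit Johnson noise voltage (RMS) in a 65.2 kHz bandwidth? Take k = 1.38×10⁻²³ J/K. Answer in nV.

752 nV

V_n = √(4kTRB)
4kTRB = 4 × 1.38×10⁻²³ × 353 × 4.45×10² × 6.52×10⁴ = 5.65×10⁻¹³ V²
V_n = √(5.65×10⁻¹³) = 7.52×10⁻⁷ V = 752 nV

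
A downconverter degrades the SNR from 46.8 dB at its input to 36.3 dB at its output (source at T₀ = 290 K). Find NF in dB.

10.5 dB

NF (dB) = SNR_in(dB) − SNR_out(dB) when the source is at T₀
NF = 46.8 − 36.3 = 10.5 dB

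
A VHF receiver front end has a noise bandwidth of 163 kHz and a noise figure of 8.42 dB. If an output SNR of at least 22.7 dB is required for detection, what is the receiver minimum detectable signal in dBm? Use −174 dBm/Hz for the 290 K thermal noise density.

Sensitivity = −174 + 10 log₁₀(B) + NF + SNR_min
= −174 + 52.12 + 8.42 + 22.7
= −90.76 dBm → −90.8 dBm

−90.8 dBm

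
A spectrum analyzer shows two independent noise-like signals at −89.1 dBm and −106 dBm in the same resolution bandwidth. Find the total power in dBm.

Convert to linear, add, convert back:
P₁ = 1.23×10⁻¹² W, P₂ = 2.51×10⁻¹⁴ W
P_tot = 1.26×10⁻¹² W → 10 log₁₀(P_tot / 10⁻³) = −89.0 dBm

−89.0 dBm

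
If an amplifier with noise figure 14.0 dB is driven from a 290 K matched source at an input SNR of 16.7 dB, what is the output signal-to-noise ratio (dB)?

2.7 dB

By definition F = SNR_in/SNR_out, so in dB: SNR_out = SNR_in − NF
SNR_out = 16.7 − 14.0 = 2.7 dB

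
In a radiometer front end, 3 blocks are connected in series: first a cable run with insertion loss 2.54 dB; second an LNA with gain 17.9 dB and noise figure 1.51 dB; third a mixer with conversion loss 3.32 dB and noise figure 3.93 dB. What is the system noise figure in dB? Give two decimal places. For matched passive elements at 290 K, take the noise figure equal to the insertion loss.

Convert to linear (a loss of L dB is a gain of −L dB): F_i = 10^(NF_i/10), G_i = 10^(G_i,dB/10)
  Stage 1: F_1 = 10^(2.54/10) = 1.795, G_1 = 10^(−2.54/10) = 0.5572
  Stage 2: F_2 = 10^(1.51/10) = 1.416, G_2 = 10^(17.9/10) = 61.66
  Stage 3: F_3 = 10^(3.93/10) = 2.472, G_3 = 10^(−3.32/10) = 0.4656
Friis cascade:
  F = 1.795 + (1.416 − 1)/0.5572 + (2.472 − 1)/34.36 = 2.584
NF = 10 log₁₀(2.584) = 4.12 dB

4.12 dB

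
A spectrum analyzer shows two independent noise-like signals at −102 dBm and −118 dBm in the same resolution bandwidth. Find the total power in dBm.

Convert to linear, add, convert back:
P₁ = 6.31×10⁻¹⁴ W, P₂ = 1.58×10⁻¹⁵ W
P_tot = 6.47×10⁻¹⁴ W → 10 log₁₀(P_tot / 10⁻³) = −101.9 dBm

−101.9 dBm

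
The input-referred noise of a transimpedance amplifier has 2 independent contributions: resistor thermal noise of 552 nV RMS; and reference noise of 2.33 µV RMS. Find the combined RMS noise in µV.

2.39 µV

Uncorrelated sources add in power (mean-square): V_tot = √(ΣV_i²)
V_tot = √[(5.52×10⁻⁷)² + (2.33×10⁻⁶)²] = 2.39×10⁻⁶ V = 2.39 µV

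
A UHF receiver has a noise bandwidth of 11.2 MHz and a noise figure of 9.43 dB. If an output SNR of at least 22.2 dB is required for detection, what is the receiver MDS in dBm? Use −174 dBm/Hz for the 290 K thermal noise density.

Sensitivity = −174 + 10 log₁₀(B) + NF + SNR_min
= −174 + 70.49 + 9.43 + 22.2
= −71.88 dBm → −71.9 dBm

−71.9 dBm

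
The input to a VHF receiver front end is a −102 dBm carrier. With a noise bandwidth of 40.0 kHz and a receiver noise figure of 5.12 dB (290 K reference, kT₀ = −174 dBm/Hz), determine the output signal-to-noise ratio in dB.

Noise floor: N = −174 + 10 log₁₀(B) + NF
10 log₁₀(4.00×10⁴) = 46.02 dB
N = −174 + 46.02 + 5.12 = −122.86 dBm
SNR = P_sig − N = −102 − (−122.86) = 20.86 dB → 20.9 dB

20.9 dB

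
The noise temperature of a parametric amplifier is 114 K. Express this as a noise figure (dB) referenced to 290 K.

F = 1 + T_e/T₀ = 1 + 114/290 = 1.3931
NF = 10 log₁₀(1.3931) = 1.44 dB

1.44 dB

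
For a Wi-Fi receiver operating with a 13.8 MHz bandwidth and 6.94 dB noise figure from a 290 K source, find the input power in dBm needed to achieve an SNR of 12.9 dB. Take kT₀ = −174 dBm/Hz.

−82.8 dBm

Sensitivity = −174 + 10 log₁₀(B) + NF + SNR_min
= −174 + 71.4 + 6.94 + 12.9
= −82.76 dBm → −82.8 dBm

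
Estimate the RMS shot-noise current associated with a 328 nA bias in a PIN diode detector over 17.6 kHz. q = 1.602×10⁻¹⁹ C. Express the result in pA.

I_n = √(2qI·B)
2qI·B = 2 × 1.602×10⁻¹⁹ × 3.28×10⁻⁷ × 1.76×10⁴ = 1.85×10⁻²¹ A²
I_n = √(1.85×10⁻²¹) = 4.30×10⁻¹¹ A = 43.0 pA

43.0 pA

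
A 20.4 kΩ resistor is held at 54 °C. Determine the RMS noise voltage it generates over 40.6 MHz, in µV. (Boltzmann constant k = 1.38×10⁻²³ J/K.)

122 µV

T = 54 °C + 273.15 = 327.15 K
V_n = √(4kTRB)
4kTRB = 4 × 1.38×10⁻²³ × 327.15 × 2.04×10⁴ × 4.06×10⁷ = 1.50×10⁻⁸ V²
V_n = √(1.50×10⁻⁸) = 1.22×10⁻⁴ V = 122 µV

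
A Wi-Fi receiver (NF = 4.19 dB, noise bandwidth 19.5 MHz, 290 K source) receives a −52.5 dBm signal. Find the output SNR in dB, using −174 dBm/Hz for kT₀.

Noise floor: N = −174 + 10 log₁₀(B) + NF
10 log₁₀(1.95×10⁷) = 72.9 dB
N = −174 + 72.9 + 4.19 = −96.91 dBm
SNR = P_sig − N = −52.5 − (−96.91) = 44.41 dB → 44.4 dB

44.4 dB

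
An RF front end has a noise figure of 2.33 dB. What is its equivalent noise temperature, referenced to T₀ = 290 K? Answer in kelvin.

F = 10^(2.33/10) = 1.71002
T_e = (F − 1)·T₀ = (1.71002 − 1) × 290 = 206 K

206 K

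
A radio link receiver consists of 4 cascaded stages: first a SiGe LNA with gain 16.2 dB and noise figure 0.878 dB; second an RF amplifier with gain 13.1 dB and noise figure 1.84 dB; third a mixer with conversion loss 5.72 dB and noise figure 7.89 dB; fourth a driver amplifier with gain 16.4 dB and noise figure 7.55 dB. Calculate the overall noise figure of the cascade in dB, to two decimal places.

1.02 dB

Convert to linear (a loss of L dB is a gain of −L dB): F_i = 10^(NF_i/10), G_i = 10^(G_i,dB/10)
  Stage 1: F_1 = 10^(0.878/10) = 1.224, G_1 = 10^(16.2/10) = 41.69
  Stage 2: F_2 = 10^(1.84/10) = 1.528, G_2 = 10^(13.1/10) = 20.42
  Stage 3: F_3 = 10^(7.89/10) = 6.152, G_3 = 10^(−5.72/10) = 0.2679
  Stage 4: F_4 = 10^(7.55/10) = 5.689, G_4 = 10^(16.4/10) = 43.65
Friis cascade:
  F = 1.224 + (1.528 − 1)/41.69 + (6.152 − 1)/851.1 + (5.689 − 1)/228.0 = 1.263
NF = 10 log₁₀(1.263) = 1.02 dB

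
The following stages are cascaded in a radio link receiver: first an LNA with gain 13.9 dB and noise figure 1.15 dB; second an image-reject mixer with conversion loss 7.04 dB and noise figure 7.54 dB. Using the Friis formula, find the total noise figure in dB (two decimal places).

Convert to linear (a loss of L dB is a gain of −L dB): F_i = 10^(NF_i/10), G_i = 10^(G_i,dB/10)
  Stage 1: F_1 = 10^(1.15/10) = 1.303, G_1 = 10^(13.9/10) = 24.55
  Stage 2: F_2 = 10^(7.54/10) = 5.675, G_2 = 10^(−7.04/10) = 0.1977
Friis cascade:
  F = 1.303 + (5.675 − 1)/24.55 = 1.494
NF = 10 log₁₀(1.494) = 1.74 dB

1.74 dB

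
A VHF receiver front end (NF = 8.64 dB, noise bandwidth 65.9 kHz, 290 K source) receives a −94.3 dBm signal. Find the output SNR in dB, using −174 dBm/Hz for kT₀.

22.9 dB

Noise floor: N = −174 + 10 log₁₀(B) + NF
10 log₁₀(6.59×10⁴) = 48.19 dB
N = −174 + 48.19 + 8.64 = −117.17 dBm
SNR = P_sig − N = −94.3 − (−117.17) = 22.87 dB → 22.9 dB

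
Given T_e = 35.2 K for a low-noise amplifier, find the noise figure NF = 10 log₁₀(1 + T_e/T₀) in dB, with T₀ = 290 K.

0.498 dB

F = 1 + T_e/T₀ = 1 + 35.2/290 = 1.12138
NF = 10 log₁₀(1.12138) = 0.498 dB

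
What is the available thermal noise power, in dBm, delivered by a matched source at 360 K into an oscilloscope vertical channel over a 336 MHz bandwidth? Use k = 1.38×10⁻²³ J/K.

−87.8 dBm

P_n = kTB = 1.38×10⁻²³ × 360 × 3.36×10⁸ = 1.67×10⁻¹² W
In dBm: 10 log₁₀(1.67×10⁻¹² / 10⁻³) = −87.8 dBm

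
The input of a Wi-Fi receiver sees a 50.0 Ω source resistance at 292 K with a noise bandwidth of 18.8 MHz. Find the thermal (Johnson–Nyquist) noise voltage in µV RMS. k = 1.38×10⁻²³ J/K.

V_n = √(4kTRB)
4kTRB = 4 × 1.38×10⁻²³ × 292 × 5.00×10¹ × 1.88×10⁷ = 1.52×10⁻¹¹ V²
V_n = √(1.52×10⁻¹¹) = 3.89×10⁻⁶ V = 3.89 µV

3.89 µV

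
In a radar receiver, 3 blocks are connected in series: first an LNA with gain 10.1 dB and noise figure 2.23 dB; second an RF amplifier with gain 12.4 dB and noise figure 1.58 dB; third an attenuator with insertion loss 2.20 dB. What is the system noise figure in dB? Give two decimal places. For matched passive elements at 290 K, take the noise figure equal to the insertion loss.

Convert to linear (a loss of L dB is a gain of −L dB): F_i = 10^(NF_i/10), G_i = 10^(G_i,dB/10)
  Stage 1: F_1 = 10^(2.23/10) = 1.671, G_1 = 10^(10.1/10) = 10.23
  Stage 2: F_2 = 10^(1.58/10) = 1.439, G_2 = 10^(12.4/10) = 17.38
  Stage 3: F_3 = 10^(2.20/10) = 1.660, G_3 = 10^(−2.20/10) = 0.6026
Friis cascade:
  F = 1.671 + (1.439 − 1)/10.23 + (1.660 − 1)/177.8 = 1.718
NF = 10 log₁₀(1.718) = 2.35 dB

2.35 dB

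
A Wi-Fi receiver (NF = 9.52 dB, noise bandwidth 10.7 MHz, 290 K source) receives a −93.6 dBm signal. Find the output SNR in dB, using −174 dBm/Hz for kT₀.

Noise floor: N = −174 + 10 log₁₀(B) + NF
10 log₁₀(1.07×10⁷) = 70.29 dB
N = −174 + 70.29 + 9.52 = −94.19 dBm
SNR = P_sig − N = −93.6 − (−94.19) = 0.59 dB → 0.6 dB

0.6 dB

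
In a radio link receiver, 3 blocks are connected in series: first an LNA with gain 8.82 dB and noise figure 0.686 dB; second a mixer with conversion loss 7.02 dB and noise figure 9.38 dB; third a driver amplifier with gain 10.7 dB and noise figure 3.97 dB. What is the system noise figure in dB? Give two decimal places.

Convert to linear (a loss of L dB is a gain of −L dB): F_i = 10^(NF_i/10), G_i = 10^(G_i,dB/10)
  Stage 1: F_1 = 10^(0.686/10) = 1.171, G_1 = 10^(8.82/10) = 7.621
  Stage 2: F_2 = 10^(9.38/10) = 8.670, G_2 = 10^(−7.02/10) = 0.1986
  Stage 3: F_3 = 10^(3.97/10) = 2.495, G_3 = 10^(10.7/10) = 11.75
Friis cascade:
  F = 1.171 + (8.670 − 1)/7.621 + (2.495 − 1)/1.514 = 3.165
NF = 10 log₁₀(3.165) = 5.00 dB

5.00 dB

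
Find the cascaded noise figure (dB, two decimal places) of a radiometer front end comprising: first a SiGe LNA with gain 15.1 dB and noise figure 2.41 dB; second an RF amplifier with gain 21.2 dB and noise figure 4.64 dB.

Convert to linear (a loss of L dB is a gain of −L dB): F_i = 10^(NF_i/10), G_i = 10^(G_i,dB/10)
  Stage 1: F_1 = 10^(2.41/10) = 1.742, G_1 = 10^(15.1/10) = 32.36
  Stage 2: F_2 = 10^(4.64/10) = 2.911, G_2 = 10^(21.2/10) = 131.8
Friis cascade:
  F = 1.742 + (2.911 − 1)/32.36 = 1.801
NF = 10 log₁₀(1.801) = 2.55 dB

2.55 dB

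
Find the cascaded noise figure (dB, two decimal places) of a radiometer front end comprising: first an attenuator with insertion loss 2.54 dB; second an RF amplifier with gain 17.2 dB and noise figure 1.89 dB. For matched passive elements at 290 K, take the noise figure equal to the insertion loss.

4.43 dB

Convert to linear (a loss of L dB is a gain of −L dB): F_i = 10^(NF_i/10), G_i = 10^(G_i,dB/10)
  Stage 1: F_1 = 10^(2.54/10) = 1.795, G_1 = 10^(−2.54/10) = 0.5572
  Stage 2: F_2 = 10^(1.89/10) = 1.545, G_2 = 10^(17.2/10) = 52.48
Friis cascade:
  F = 1.795 + (1.545 − 1)/0.5572 = 2.773
NF = 10 log₁₀(2.773) = 4.43 dB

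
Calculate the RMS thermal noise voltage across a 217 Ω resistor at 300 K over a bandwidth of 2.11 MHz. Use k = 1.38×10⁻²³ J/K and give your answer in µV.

2.75 µV

V_n = √(4kTRB)
4kTRB = 4 × 1.38×10⁻²³ × 300 × 2.17×10² × 2.11×10⁶ = 7.58×10⁻¹² V²
V_n = √(7.58×10⁻¹²) = 2.75×10⁻⁶ V = 2.75 µV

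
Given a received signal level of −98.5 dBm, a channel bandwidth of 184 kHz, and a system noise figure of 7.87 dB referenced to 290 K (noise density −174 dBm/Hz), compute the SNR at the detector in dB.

15.0 dB

Noise floor: N = −174 + 10 log₁₀(B) + NF
10 log₁₀(1.84×10⁵) = 52.65 dB
N = −174 + 52.65 + 7.87 = −113.48 dBm
SNR = P_sig − N = −98.5 − (−113.48) = 14.98 dB → 15.0 dB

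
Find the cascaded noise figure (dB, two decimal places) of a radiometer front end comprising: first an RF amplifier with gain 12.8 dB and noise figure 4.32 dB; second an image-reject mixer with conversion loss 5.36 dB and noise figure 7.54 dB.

4.70 dB

Convert to linear (a loss of L dB is a gain of −L dB): F_i = 10^(NF_i/10), G_i = 10^(G_i,dB/10)
  Stage 1: F_1 = 10^(4.32/10) = 2.704, G_1 = 10^(12.8/10) = 19.05
  Stage 2: F_2 = 10^(7.54/10) = 5.675, G_2 = 10^(−5.36/10) = 0.2911
Friis cascade:
  F = 2.704 + (5.675 − 1)/19.05 = 2.949
NF = 10 log₁₀(2.949) = 4.70 dB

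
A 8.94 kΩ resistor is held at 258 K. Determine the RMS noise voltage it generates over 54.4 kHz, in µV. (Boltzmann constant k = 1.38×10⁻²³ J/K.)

2.63 µV

V_n = √(4kTRB)
4kTRB = 4 × 1.38×10⁻²³ × 258 × 8.94×10³ × 5.44×10⁴ = 6.93×10⁻¹² V²
V_n = √(6.93×10⁻¹²) = 2.63×10⁻⁶ V = 2.63 µV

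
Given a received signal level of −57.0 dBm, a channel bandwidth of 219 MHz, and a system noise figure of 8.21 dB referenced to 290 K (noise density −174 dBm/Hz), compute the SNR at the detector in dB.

Noise floor: N = −174 + 10 log₁₀(B) + NF
10 log₁₀(2.19×10⁸) = 83.4 dB
N = −174 + 83.4 + 8.21 = −82.39 dBm
SNR = P_sig − N = −57.0 − (−82.39) = 25.39 dB → 25.4 dB

25.4 dB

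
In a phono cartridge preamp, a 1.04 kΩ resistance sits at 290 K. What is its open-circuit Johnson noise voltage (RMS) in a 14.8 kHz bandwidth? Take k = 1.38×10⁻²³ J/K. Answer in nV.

V_n = √(4kTRB)
4kTRB = 4 × 1.38×10⁻²³ × 290 × 1.04×10³ × 1.48×10⁴ = 2.46×10⁻¹³ V²
V_n = √(2.46×10⁻¹³) = 4.96×10⁻⁷ V = 496 nV

496 nV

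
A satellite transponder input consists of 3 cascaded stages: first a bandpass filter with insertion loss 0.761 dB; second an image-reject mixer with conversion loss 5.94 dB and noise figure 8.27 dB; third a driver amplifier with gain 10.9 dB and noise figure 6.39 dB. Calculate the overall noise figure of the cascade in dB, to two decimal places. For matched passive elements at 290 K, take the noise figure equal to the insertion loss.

Convert to linear (a loss of L dB is a gain of −L dB): F_i = 10^(NF_i/10), G_i = 10^(G_i,dB/10)
  Stage 1: F_1 = 10^(0.761/10) = 1.192, G_1 = 10^(−0.761/10) = 0.8393
  Stage 2: F_2 = 10^(8.27/10) = 6.714, G_2 = 10^(−5.94/10) = 0.2547
  Stage 3: F_3 = 10^(6.39/10) = 4.355, G_3 = 10^(10.9/10) = 12.30
Friis cascade:
  F = 1.192 + (6.714 − 1)/0.8393 + (4.355 − 1)/0.2137 = 23.70
NF = 10 log₁₀(23.70) = 13.75 dB

13.75 dB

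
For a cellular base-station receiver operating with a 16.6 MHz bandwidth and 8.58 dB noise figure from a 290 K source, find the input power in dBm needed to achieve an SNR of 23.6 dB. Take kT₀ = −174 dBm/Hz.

−69.6 dBm

Sensitivity = −174 + 10 log₁₀(B) + NF + SNR_min
= −174 + 72.2 + 8.58 + 23.6
= −69.62 dBm → −69.6 dBm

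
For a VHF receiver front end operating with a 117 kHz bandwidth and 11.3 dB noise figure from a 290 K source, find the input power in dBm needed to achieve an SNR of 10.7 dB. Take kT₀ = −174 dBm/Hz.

Sensitivity = −174 + 10 log₁₀(B) + NF + SNR_min
= −174 + 50.68 + 11.3 + 10.7
= −101.32 dBm → −101.3 dBm

−101.3 dBm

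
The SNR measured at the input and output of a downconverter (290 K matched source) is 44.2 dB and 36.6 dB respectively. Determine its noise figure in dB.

NF (dB) = SNR_in(dB) − SNR_out(dB) when the source is at T₀
NF = 44.2 − 36.6 = 7.6 dB

7.6 dB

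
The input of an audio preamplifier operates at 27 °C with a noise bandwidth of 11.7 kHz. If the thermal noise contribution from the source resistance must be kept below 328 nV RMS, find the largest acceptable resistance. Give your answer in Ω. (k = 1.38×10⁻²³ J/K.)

T = 27 °C + 273.15 = 300.15 K
Johnson–Nyquist: V_n = √(4kTRB) ⇒ R = V_n² / (4kTB)
4kTB = 4 × 1.38×10⁻²³ × 300.15 × 1.17×10⁴ = 1.94×10⁻¹⁶
R = (3.28×10⁻⁷)² / 1.94×10⁻¹⁶ = 5.55×10² Ω = 555 Ω

555 Ω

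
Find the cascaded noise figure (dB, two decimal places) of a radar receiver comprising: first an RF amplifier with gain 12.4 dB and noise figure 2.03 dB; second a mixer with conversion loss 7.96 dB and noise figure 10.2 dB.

Convert to linear (a loss of L dB is a gain of −L dB): F_i = 10^(NF_i/10), G_i = 10^(G_i,dB/10)
  Stage 1: F_1 = 10^(2.03/10) = 1.596, G_1 = 10^(12.4/10) = 17.38
  Stage 2: F_2 = 10^(10.2/10) = 10.47, G_2 = 10^(−7.96/10) = 0.1600
Friis cascade:
  F = 1.596 + (10.47 − 1)/17.38 = 2.141
NF = 10 log₁₀(2.141) = 3.31 dB

3.31 dB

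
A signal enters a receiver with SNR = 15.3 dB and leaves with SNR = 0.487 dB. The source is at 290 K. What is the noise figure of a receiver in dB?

NF (dB) = SNR_in(dB) − SNR_out(dB) when the source is at T₀
NF = 15.3 − 0.487 = 14.813 dB

14.813 dB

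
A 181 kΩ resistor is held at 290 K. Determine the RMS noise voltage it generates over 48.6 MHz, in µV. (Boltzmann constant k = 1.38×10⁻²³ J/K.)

V_n = √(4kTRB)
4kTRB = 4 × 1.38×10⁻²³ × 290 × 1.81×10⁵ × 4.86×10⁷ = 1.41×10⁻⁷ V²
V_n = √(1.41×10⁻⁷) = 3.75×10⁻⁴ V = 375 µV

375 µV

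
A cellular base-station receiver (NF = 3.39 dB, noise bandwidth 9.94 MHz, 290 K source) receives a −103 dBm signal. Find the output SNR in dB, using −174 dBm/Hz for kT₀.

Noise floor: N = −174 + 10 log₁₀(B) + NF
10 log₁₀(9.94×10⁶) = 69.97 dB
N = −174 + 69.97 + 3.39 = −100.64 dBm
SNR = P_sig − N = −103 − (−100.64) = −2.36 dB → −2.4 dB

−2.4 dB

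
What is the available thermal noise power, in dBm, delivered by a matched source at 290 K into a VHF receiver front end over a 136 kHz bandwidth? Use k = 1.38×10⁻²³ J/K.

−122.6 dBm

P_n = kTB = 1.38×10⁻²³ × 290 × 1.36×10⁵ = 5.44×10⁻¹⁶ W
In dBm: 10 log₁₀(5.44×10⁻¹⁶ / 10⁻³) = −122.6 dBm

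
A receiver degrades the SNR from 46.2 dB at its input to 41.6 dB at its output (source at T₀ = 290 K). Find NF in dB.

4.6 dB

NF (dB) = SNR_in(dB) − SNR_out(dB) when the source is at T₀
NF = 46.2 − 41.6 = 4.6 dB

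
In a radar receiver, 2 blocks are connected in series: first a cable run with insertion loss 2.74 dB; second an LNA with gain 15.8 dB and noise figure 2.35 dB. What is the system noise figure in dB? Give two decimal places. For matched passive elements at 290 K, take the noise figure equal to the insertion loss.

5.09 dB

Convert to linear (a loss of L dB is a gain of −L dB): F_i = 10^(NF_i/10), G_i = 10^(G_i,dB/10)
  Stage 1: F_1 = 10^(2.74/10) = 1.879, G_1 = 10^(−2.74/10) = 0.5321
  Stage 2: F_2 = 10^(2.35/10) = 1.718, G_2 = 10^(15.8/10) = 38.02
Friis cascade:
  F = 1.879 + (1.718 − 1)/0.5321 = 3.228
NF = 10 log₁₀(3.228) = 5.09 dB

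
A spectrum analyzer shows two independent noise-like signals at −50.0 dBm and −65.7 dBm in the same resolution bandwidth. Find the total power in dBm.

−49.9 dBm

Convert to linear, add, convert back:
P₁ = 1.00×10⁻⁸ W, P₂ = 2.69×10⁻¹⁰ W
P_tot = 1.03×10⁻⁸ W → 10 log₁₀(P_tot / 10⁻³) = −49.9 dBm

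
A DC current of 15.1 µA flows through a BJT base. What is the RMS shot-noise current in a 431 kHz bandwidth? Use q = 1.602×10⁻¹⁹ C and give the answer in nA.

1.44 nA

I_n = √(2qI·B)
2qI·B = 2 × 1.602×10⁻¹⁹ × 1.51×10⁻⁵ × 4.31×10⁵ = 2.09×10⁻¹⁸ A²
I_n = √(2.09×10⁻¹⁸) = 1.44×10⁻⁹ A = 1.44 nA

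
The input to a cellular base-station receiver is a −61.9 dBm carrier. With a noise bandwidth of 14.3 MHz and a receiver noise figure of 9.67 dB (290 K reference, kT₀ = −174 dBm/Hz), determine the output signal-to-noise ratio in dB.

Noise floor: N = −174 + 10 log₁₀(B) + NF
10 log₁₀(1.43×10⁷) = 71.55 dB
N = −174 + 71.55 + 9.67 = −92.78 dBm
SNR = P_sig − N = −61.9 − (−92.78) = 30.88 dB → 30.9 dB

30.9 dB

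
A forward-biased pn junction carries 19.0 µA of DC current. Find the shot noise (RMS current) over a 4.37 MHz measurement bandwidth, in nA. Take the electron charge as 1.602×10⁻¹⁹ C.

5.16 nA

I_n = √(2qI·B)
2qI·B = 2 × 1.602×10⁻¹⁹ × 1.90×10⁻⁵ × 4.37×10⁶ = 2.66×10⁻¹⁷ A²
I_n = √(2.66×10⁻¹⁷) = 5.16×10⁻⁹ A = 5.16 nA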